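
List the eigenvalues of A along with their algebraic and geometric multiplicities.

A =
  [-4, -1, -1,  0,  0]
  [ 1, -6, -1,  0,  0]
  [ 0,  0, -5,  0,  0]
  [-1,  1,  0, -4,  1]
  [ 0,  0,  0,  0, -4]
λ = -5: alg = 3, geom = 2; λ = -4: alg = 2, geom = 1

Step 1 — factor the characteristic polynomial to read off the algebraic multiplicities:
  χ_A(x) = (x + 4)^2*(x + 5)^3

Step 2 — compute geometric multiplicities via the rank-nullity identity g(λ) = n − rank(A − λI):
  rank(A − (-5)·I) = 3, so dim ker(A − (-5)·I) = n − 3 = 2
  rank(A − (-4)·I) = 4, so dim ker(A − (-4)·I) = n − 4 = 1

Summary:
  λ = -5: algebraic multiplicity = 3, geometric multiplicity = 2
  λ = -4: algebraic multiplicity = 2, geometric multiplicity = 1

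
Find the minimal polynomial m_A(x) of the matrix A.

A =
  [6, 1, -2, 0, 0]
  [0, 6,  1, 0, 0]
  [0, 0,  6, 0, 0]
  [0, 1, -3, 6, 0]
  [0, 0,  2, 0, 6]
x^3 - 18*x^2 + 108*x - 216

The characteristic polynomial is χ_A(x) = (x - 6)^5, so the eigenvalues are known. The minimal polynomial is
  m_A(x) = Π_λ (x − λ)^{k_λ}
where k_λ is the size of the *largest* Jordan block for λ (equivalently, the smallest k with (A − λI)^k v = 0 for every generalised eigenvector v of λ).

  λ = 6: largest Jordan block has size 3, contributing (x − 6)^3

So m_A(x) = (x - 6)^3 = x^3 - 18*x^2 + 108*x - 216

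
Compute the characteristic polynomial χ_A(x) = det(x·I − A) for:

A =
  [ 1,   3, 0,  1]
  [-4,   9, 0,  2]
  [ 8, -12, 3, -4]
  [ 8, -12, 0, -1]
x^4 - 12*x^3 + 54*x^2 - 108*x + 81

Expanding det(x·I − A) (e.g. by cofactor expansion or by noting that A is similar to its Jordan form J, which has the same characteristic polynomial as A) gives
  χ_A(x) = x^4 - 12*x^3 + 54*x^2 - 108*x + 81
which factors as (x - 3)^4. The eigenvalues (with algebraic multiplicities) are λ = 3 with multiplicity 4.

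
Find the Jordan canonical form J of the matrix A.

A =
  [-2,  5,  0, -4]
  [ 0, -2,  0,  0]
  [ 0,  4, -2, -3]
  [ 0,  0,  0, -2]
J_2(-2) ⊕ J_2(-2)

The characteristic polynomial is
  det(x·I − A) = x^4 + 8*x^3 + 24*x^2 + 32*x + 16 = (x + 2)^4

Eigenvalues and multiplicities (the geometric multiplicity of λ is n − rank(A − λI), which equals the number of Jordan blocks for λ):
  λ = -2: algebraic multiplicity = 4, geometric multiplicity = 2

Determining the block sizes for each eigenvalue:
  λ = -2: with am = 4 and gm = 2, the partition is not yet determined (e.g. several partitions of 4 into 2 parts exist). Let N = A − (-2)·I. Computing rank(N^1) = 2, rank(N^2) = 0; the number of blocks of size ≥ j is rank(N^{j−1}) − rank(N^j), giving [2, 2]. So we have 2 block(s) of size 2 → block sizes [2, 2]

Assembling the blocks gives a Jordan form
J =
  [-2,  1,  0,  0]
  [ 0, -2,  0,  0]
  [ 0,  0, -2,  1]
  [ 0,  0,  0, -2]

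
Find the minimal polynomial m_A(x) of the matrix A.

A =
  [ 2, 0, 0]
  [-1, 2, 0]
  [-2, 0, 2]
x^2 - 4*x + 4

The characteristic polynomial is χ_A(x) = (x - 2)^3, so the eigenvalues are known. The minimal polynomial is
  m_A(x) = Π_λ (x − λ)^{k_λ}
where k_λ is the size of the *largest* Jordan block for λ (equivalently, the smallest k with (A − λI)^k v = 0 for every generalised eigenvector v of λ).

  λ = 2: largest Jordan block has size 2, contributing (x − 2)^2

So m_A(x) = (x - 2)^2 = x^2 - 4*x + 4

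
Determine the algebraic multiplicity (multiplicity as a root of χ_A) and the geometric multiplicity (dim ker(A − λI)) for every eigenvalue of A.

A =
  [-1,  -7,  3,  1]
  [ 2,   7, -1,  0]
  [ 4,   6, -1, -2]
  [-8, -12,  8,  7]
λ = 3: alg = 4, geom = 2

Step 1 — factor the characteristic polynomial to read off the algebraic multiplicities:
  χ_A(x) = (x - 3)^4

Step 2 — compute geometric multiplicities via the rank-nullity identity g(λ) = n − rank(A − λI):
  rank(A − (3)·I) = 2, so dim ker(A − (3)·I) = n − 2 = 2

Summary:
  λ = 3: algebraic multiplicity = 4, geometric multiplicity = 2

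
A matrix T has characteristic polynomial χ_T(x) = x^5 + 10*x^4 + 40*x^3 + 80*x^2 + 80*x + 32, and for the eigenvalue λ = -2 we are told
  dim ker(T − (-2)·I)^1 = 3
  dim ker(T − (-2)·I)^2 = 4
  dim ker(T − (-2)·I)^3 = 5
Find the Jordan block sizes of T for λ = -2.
Block sizes for λ = -2: [3, 1, 1]

From the dimensions of kernels of powers, the number of Jordan blocks of size at least j is d_j − d_{j−1} where d_j = dim ker(N^j) (with d_0 = 0). Computing the differences gives [3, 1, 1].
The number of blocks of size exactly k is (#blocks of size ≥ k) − (#blocks of size ≥ k + 1), so the partition is: 2 block(s) of size 1, 1 block(s) of size 3.
In nonincreasing order the block sizes are [3, 1, 1].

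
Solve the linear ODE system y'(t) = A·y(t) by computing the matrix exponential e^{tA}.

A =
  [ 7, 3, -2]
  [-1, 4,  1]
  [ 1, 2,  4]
e^{tA} =
  [-t^2*exp(5*t)/2 + 2*t*exp(5*t) + exp(5*t), -t^2*exp(5*t)/2 + 3*t*exp(5*t), t^2*exp(5*t)/2 - 2*t*exp(5*t)]
  [-t*exp(5*t), -t*exp(5*t) + exp(5*t), t*exp(5*t)]
  [-t^2*exp(5*t)/2 + t*exp(5*t), -t^2*exp(5*t)/2 + 2*t*exp(5*t), t^2*exp(5*t)/2 - t*exp(5*t) + exp(5*t)]

Strategy: write A = P · J · P⁻¹ where J is a Jordan canonical form, so e^{tA} = P · e^{tJ} · P⁻¹, and e^{tJ} can be computed block-by-block.

A has Jordan form
J =
  [5, 1, 0]
  [0, 5, 1]
  [0, 0, 5]
(up to reordering of blocks).

Per-block formulas:
  For a 3×3 Jordan block J_3(5): exp(t · J_3(5)) = e^(5t)·(I + t·N + (t^2/2)·N^2), where N is the 3×3 nilpotent shift.

After assembling e^{tJ} and conjugating by P, we get:

e^{tA} =
  [-t^2*exp(5*t)/2 + 2*t*exp(5*t) + exp(5*t), -t^2*exp(5*t)/2 + 3*t*exp(5*t), t^2*exp(5*t)/2 - 2*t*exp(5*t)]
  [-t*exp(5*t), -t*exp(5*t) + exp(5*t), t*exp(5*t)]
  [-t^2*exp(5*t)/2 + t*exp(5*t), -t^2*exp(5*t)/2 + 2*t*exp(5*t), t^2*exp(5*t)/2 - t*exp(5*t) + exp(5*t)]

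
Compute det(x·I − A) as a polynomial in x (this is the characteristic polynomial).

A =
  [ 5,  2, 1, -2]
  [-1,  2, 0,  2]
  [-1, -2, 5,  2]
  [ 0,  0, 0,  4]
x^4 - 16*x^3 + 96*x^2 - 256*x + 256

Expanding det(x·I − A) (e.g. by cofactor expansion or by noting that A is similar to its Jordan form J, which has the same characteristic polynomial as A) gives
  χ_A(x) = x^4 - 16*x^3 + 96*x^2 - 256*x + 256
which factors as (x - 4)^4. The eigenvalues (with algebraic multiplicities) are λ = 4 with multiplicity 4.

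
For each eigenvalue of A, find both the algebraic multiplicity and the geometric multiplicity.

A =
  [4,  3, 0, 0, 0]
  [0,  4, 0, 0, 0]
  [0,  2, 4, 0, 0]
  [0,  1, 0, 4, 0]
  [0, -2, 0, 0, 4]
λ = 4: alg = 5, geom = 4

Step 1 — factor the characteristic polynomial to read off the algebraic multiplicities:
  χ_A(x) = (x - 4)^5

Step 2 — compute geometric multiplicities via the rank-nullity identity g(λ) = n − rank(A − λI):
  rank(A − (4)·I) = 1, so dim ker(A − (4)·I) = n − 1 = 4

Summary:
  λ = 4: algebraic multiplicity = 5, geometric multiplicity = 4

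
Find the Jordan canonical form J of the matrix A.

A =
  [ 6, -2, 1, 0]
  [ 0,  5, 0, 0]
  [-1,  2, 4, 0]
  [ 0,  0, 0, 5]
J_2(5) ⊕ J_1(5) ⊕ J_1(5)

The characteristic polynomial is
  det(x·I − A) = x^4 - 20*x^3 + 150*x^2 - 500*x + 625 = (x - 5)^4

Eigenvalues and multiplicities (the geometric multiplicity of λ is n − rank(A − λI), which equals the number of Jordan blocks for λ):
  λ = 5: algebraic multiplicity = 4, geometric multiplicity = 3

Determining the block sizes for each eigenvalue:
  λ = 5: 3 blocks summing to 4 forces exactly one block of size 2 and the rest size 1 → block sizes [2, 1, 1]

Assembling the blocks gives a Jordan form
J =
  [5, 1, 0, 0]
  [0, 5, 0, 0]
  [0, 0, 5, 0]
  [0, 0, 0, 5]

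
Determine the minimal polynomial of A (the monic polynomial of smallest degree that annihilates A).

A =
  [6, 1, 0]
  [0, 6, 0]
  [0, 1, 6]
x^2 - 12*x + 36

The characteristic polynomial is χ_A(x) = (x - 6)^3, so the eigenvalues are known. The minimal polynomial is
  m_A(x) = Π_λ (x − λ)^{k_λ}
where k_λ is the size of the *largest* Jordan block for λ (equivalently, the smallest k with (A − λI)^k v = 0 for every generalised eigenvector v of λ).

  λ = 6: largest Jordan block has size 2, contributing (x − 6)^2

So m_A(x) = (x - 6)^2 = x^2 - 12*x + 36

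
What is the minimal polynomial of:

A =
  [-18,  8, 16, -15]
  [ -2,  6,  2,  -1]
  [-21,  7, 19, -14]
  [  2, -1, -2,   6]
x^3 - 8*x^2 + 5*x + 50

The characteristic polynomial is χ_A(x) = (x - 5)^3*(x + 2), so the eigenvalues are known. The minimal polynomial is
  m_A(x) = Π_λ (x − λ)^{k_λ}
where k_λ is the size of the *largest* Jordan block for λ (equivalently, the smallest k with (A − λI)^k v = 0 for every generalised eigenvector v of λ).

  λ = -2: largest Jordan block has size 1, contributing (x + 2)
  λ = 5: largest Jordan block has size 2, contributing (x − 5)^2

So m_A(x) = (x - 5)^2*(x + 2) = x^3 - 8*x^2 + 5*x + 50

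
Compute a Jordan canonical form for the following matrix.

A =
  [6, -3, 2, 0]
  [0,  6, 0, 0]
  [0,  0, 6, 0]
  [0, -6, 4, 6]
J_2(6) ⊕ J_1(6) ⊕ J_1(6)

The characteristic polynomial is
  det(x·I − A) = x^4 - 24*x^3 + 216*x^2 - 864*x + 1296 = (x - 6)^4

Eigenvalues and multiplicities (the geometric multiplicity of λ is n − rank(A − λI), which equals the number of Jordan blocks for λ):
  λ = 6: algebraic multiplicity = 4, geometric multiplicity = 3

Determining the block sizes for each eigenvalue:
  λ = 6: 3 blocks summing to 4 forces exactly one block of size 2 and the rest size 1 → block sizes [2, 1, 1]

Assembling the blocks gives a Jordan form
J =
  [6, 1, 0, 0]
  [0, 6, 0, 0]
  [0, 0, 6, 0]
  [0, 0, 0, 6]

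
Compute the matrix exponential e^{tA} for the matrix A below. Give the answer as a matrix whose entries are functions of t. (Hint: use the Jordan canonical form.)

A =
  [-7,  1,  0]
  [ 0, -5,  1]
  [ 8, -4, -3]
e^{tA} =
  [2*t^2*exp(-5*t) - 2*t*exp(-5*t) + exp(-5*t), -t^2*exp(-5*t) + t*exp(-5*t), t^2*exp(-5*t)/2]
  [4*t^2*exp(-5*t), -2*t^2*exp(-5*t) + exp(-5*t), t^2*exp(-5*t) + t*exp(-5*t)]
  [8*t*exp(-5*t), -4*t*exp(-5*t), 2*t*exp(-5*t) + exp(-5*t)]

Strategy: write A = P · J · P⁻¹ where J is a Jordan canonical form, so e^{tA} = P · e^{tJ} · P⁻¹, and e^{tJ} can be computed block-by-block.

A has Jordan form
J =
  [-5,  1,  0]
  [ 0, -5,  1]
  [ 0,  0, -5]
(up to reordering of blocks).

Per-block formulas:
  For a 3×3 Jordan block J_3(-5): exp(t · J_3(-5)) = e^(-5t)·(I + t·N + (t^2/2)·N^2), where N is the 3×3 nilpotent shift.

After assembling e^{tJ} and conjugating by P, we get:

e^{tA} =
  [2*t^2*exp(-5*t) - 2*t*exp(-5*t) + exp(-5*t), -t^2*exp(-5*t) + t*exp(-5*t), t^2*exp(-5*t)/2]
  [4*t^2*exp(-5*t), -2*t^2*exp(-5*t) + exp(-5*t), t^2*exp(-5*t) + t*exp(-5*t)]
  [8*t*exp(-5*t), -4*t*exp(-5*t), 2*t*exp(-5*t) + exp(-5*t)]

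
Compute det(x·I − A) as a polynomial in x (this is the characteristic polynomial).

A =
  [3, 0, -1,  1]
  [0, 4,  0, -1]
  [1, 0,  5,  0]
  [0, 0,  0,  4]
x^4 - 16*x^3 + 96*x^2 - 256*x + 256

Expanding det(x·I − A) (e.g. by cofactor expansion or by noting that A is similar to its Jordan form J, which has the same characteristic polynomial as A) gives
  χ_A(x) = x^4 - 16*x^3 + 96*x^2 - 256*x + 256
which factors as (x - 4)^4. The eigenvalues (with algebraic multiplicities) are λ = 4 with multiplicity 4.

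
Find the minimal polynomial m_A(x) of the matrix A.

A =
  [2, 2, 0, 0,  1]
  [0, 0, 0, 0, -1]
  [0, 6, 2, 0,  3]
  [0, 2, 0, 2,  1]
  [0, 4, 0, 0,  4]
x^2 - 4*x + 4

The characteristic polynomial is χ_A(x) = (x - 2)^5, so the eigenvalues are known. The minimal polynomial is
  m_A(x) = Π_λ (x − λ)^{k_λ}
where k_λ is the size of the *largest* Jordan block for λ (equivalently, the smallest k with (A − λI)^k v = 0 for every generalised eigenvector v of λ).

  λ = 2: largest Jordan block has size 2, contributing (x − 2)^2

So m_A(x) = (x - 2)^2 = x^2 - 4*x + 4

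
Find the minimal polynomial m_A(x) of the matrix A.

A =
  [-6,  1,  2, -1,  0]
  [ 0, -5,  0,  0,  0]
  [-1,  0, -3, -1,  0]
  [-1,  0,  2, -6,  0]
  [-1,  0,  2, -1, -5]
x^3 + 15*x^2 + 75*x + 125

The characteristic polynomial is χ_A(x) = (x + 5)^5, so the eigenvalues are known. The minimal polynomial is
  m_A(x) = Π_λ (x − λ)^{k_λ}
where k_λ is the size of the *largest* Jordan block for λ (equivalently, the smallest k with (A − λI)^k v = 0 for every generalised eigenvector v of λ).

  λ = -5: largest Jordan block has size 3, contributing (x + 5)^3

So m_A(x) = (x + 5)^3 = x^3 + 15*x^2 + 75*x + 125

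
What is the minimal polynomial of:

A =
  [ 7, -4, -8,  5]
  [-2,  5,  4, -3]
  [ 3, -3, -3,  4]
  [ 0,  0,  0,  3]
x^2 - 6*x + 9

The characteristic polynomial is χ_A(x) = (x - 3)^4, so the eigenvalues are known. The minimal polynomial is
  m_A(x) = Π_λ (x − λ)^{k_λ}
where k_λ is the size of the *largest* Jordan block for λ (equivalently, the smallest k with (A − λI)^k v = 0 for every generalised eigenvector v of λ).

  λ = 3: largest Jordan block has size 2, contributing (x − 3)^2

So m_A(x) = (x - 3)^2 = x^2 - 6*x + 9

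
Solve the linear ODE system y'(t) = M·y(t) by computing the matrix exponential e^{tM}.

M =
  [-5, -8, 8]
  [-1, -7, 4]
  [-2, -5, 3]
e^{tM} =
  [-2*t^2*exp(-3*t) - 2*t*exp(-3*t) + exp(-3*t), 4*t^2*exp(-3*t) - 8*t*exp(-3*t), 8*t*exp(-3*t)]
  [-t^2*exp(-3*t) - t*exp(-3*t), 2*t^2*exp(-3*t) - 4*t*exp(-3*t) + exp(-3*t), 4*t*exp(-3*t)]
  [-3*t^2*exp(-3*t)/2 - 2*t*exp(-3*t), 3*t^2*exp(-3*t) - 5*t*exp(-3*t), 6*t*exp(-3*t) + exp(-3*t)]

Strategy: write M = P · J · P⁻¹ where J is a Jordan canonical form, so e^{tM} = P · e^{tJ} · P⁻¹, and e^{tJ} can be computed block-by-block.

M has Jordan form
J =
  [-3,  1,  0]
  [ 0, -3,  1]
  [ 0,  0, -3]
(up to reordering of blocks).

Per-block formulas:
  For a 3×3 Jordan block J_3(-3): exp(t · J_3(-3)) = e^(-3t)·(I + t·N + (t^2/2)·N^2), where N is the 3×3 nilpotent shift.

After assembling e^{tJ} and conjugating by P, we get:

e^{tM} =
  [-2*t^2*exp(-3*t) - 2*t*exp(-3*t) + exp(-3*t), 4*t^2*exp(-3*t) - 8*t*exp(-3*t), 8*t*exp(-3*t)]
  [-t^2*exp(-3*t) - t*exp(-3*t), 2*t^2*exp(-3*t) - 4*t*exp(-3*t) + exp(-3*t), 4*t*exp(-3*t)]
  [-3*t^2*exp(-3*t)/2 - 2*t*exp(-3*t), 3*t^2*exp(-3*t) - 5*t*exp(-3*t), 6*t*exp(-3*t) + exp(-3*t)]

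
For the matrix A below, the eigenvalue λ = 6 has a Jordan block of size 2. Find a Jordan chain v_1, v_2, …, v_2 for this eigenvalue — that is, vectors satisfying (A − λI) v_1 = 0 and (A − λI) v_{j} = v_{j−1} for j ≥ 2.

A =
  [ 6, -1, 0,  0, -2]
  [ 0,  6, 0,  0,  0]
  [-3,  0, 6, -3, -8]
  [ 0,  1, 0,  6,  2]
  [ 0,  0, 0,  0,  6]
A Jordan chain for λ = 6 of length 2:
v_1 = (0, 0, -3, 0, 0)ᵀ
v_2 = (1, 0, 0, 0, 0)ᵀ

Let N = A − (6)·I. We want v_2 with N^2 v_2 = 0 but N^1 v_2 ≠ 0; then v_{j-1} := N · v_j for j = 2, …, 2.

Pick v_2 = (1, 0, 0, 0, 0)ᵀ.
Then v_1 = N · v_2 = (0, 0, -3, 0, 0)ᵀ.

Sanity check: (A − (6)·I) v_1 = (0, 0, 0, 0, 0)ᵀ = 0. ✓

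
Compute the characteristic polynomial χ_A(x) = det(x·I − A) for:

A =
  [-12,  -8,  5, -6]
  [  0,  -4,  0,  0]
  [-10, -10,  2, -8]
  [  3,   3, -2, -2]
x^4 + 16*x^3 + 96*x^2 + 256*x + 256

Expanding det(x·I − A) (e.g. by cofactor expansion or by noting that A is similar to its Jordan form J, which has the same characteristic polynomial as A) gives
  χ_A(x) = x^4 + 16*x^3 + 96*x^2 + 256*x + 256
which factors as (x + 4)^4. The eigenvalues (with algebraic multiplicities) are λ = -4 with multiplicity 4.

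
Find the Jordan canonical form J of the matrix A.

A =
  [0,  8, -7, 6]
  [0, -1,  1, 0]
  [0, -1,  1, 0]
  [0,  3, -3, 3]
J_3(0) ⊕ J_1(3)

The characteristic polynomial is
  det(x·I − A) = x^4 - 3*x^3 = x^3*(x - 3)

Eigenvalues and multiplicities (the geometric multiplicity of λ is n − rank(A − λI), which equals the number of Jordan blocks for λ):
  λ = 0: algebraic multiplicity = 3, geometric multiplicity = 1
  λ = 3: algebraic multiplicity = 1, geometric multiplicity = 1

Determining the block sizes for each eigenvalue:
  λ = 0: one block (gm = 1), so the single block has size am = 3 → block sizes [3]
  λ = 3: one block (gm = 1), so the single block has size am = 1 → block sizes [1]

Assembling the blocks gives a Jordan form
J =
  [0, 1, 0, 0]
  [0, 0, 1, 0]
  [0, 0, 0, 0]
  [0, 0, 0, 3]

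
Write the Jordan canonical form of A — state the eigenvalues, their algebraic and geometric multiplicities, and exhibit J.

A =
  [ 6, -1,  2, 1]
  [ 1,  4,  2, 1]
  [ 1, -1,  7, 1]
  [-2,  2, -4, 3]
J_2(5) ⊕ J_1(5) ⊕ J_1(5)

The characteristic polynomial is
  det(x·I − A) = x^4 - 20*x^3 + 150*x^2 - 500*x + 625 = (x - 5)^4

Eigenvalues and multiplicities (the geometric multiplicity of λ is n − rank(A − λI), which equals the number of Jordan blocks for λ):
  λ = 5: algebraic multiplicity = 4, geometric multiplicity = 3

Determining the block sizes for each eigenvalue:
  λ = 5: 3 blocks summing to 4 forces exactly one block of size 2 and the rest size 1 → block sizes [2, 1, 1]

Assembling the blocks gives a Jordan form
J =
  [5, 1, 0, 0]
  [0, 5, 0, 0]
  [0, 0, 5, 0]
  [0, 0, 0, 5]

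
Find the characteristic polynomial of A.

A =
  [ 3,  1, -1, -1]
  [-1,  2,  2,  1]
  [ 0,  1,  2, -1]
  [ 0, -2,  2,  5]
x^4 - 12*x^3 + 54*x^2 - 108*x + 81

Expanding det(x·I − A) (e.g. by cofactor expansion or by noting that A is similar to its Jordan form J, which has the same characteristic polynomial as A) gives
  χ_A(x) = x^4 - 12*x^3 + 54*x^2 - 108*x + 81
which factors as (x - 3)^4. The eigenvalues (with algebraic multiplicities) are λ = 3 with multiplicity 4.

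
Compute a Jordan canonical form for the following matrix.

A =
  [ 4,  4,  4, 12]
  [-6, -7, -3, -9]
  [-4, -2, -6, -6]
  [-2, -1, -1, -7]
J_2(-4) ⊕ J_1(-4) ⊕ J_1(-4)

The characteristic polynomial is
  det(x·I − A) = x^4 + 16*x^3 + 96*x^2 + 256*x + 256 = (x + 4)^4

Eigenvalues and multiplicities (the geometric multiplicity of λ is n − rank(A − λI), which equals the number of Jordan blocks for λ):
  λ = -4: algebraic multiplicity = 4, geometric multiplicity = 3

Determining the block sizes for each eigenvalue:
  λ = -4: 3 blocks summing to 4 forces exactly one block of size 2 and the rest size 1 → block sizes [2, 1, 1]

Assembling the blocks gives a Jordan form
J =
  [-4,  1,  0,  0]
  [ 0, -4,  0,  0]
  [ 0,  0, -4,  0]
  [ 0,  0,  0, -4]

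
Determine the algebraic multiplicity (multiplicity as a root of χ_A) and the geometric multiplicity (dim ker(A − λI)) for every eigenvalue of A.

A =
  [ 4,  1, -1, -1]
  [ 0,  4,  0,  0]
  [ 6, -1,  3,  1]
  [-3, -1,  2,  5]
λ = 4: alg = 4, geom = 2

Step 1 — factor the characteristic polynomial to read off the algebraic multiplicities:
  χ_A(x) = (x - 4)^4

Step 2 — compute geometric multiplicities via the rank-nullity identity g(λ) = n − rank(A − λI):
  rank(A − (4)·I) = 2, so dim ker(A − (4)·I) = n − 2 = 2

Summary:
  λ = 4: algebraic multiplicity = 4, geometric multiplicity = 2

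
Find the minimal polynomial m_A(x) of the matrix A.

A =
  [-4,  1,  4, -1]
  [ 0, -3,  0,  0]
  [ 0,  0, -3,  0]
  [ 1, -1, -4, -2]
x^2 + 6*x + 9

The characteristic polynomial is χ_A(x) = (x + 3)^4, so the eigenvalues are known. The minimal polynomial is
  m_A(x) = Π_λ (x − λ)^{k_λ}
where k_λ is the size of the *largest* Jordan block for λ (equivalently, the smallest k with (A − λI)^k v = 0 for every generalised eigenvector v of λ).

  λ = -3: largest Jordan block has size 2, contributing (x + 3)^2

So m_A(x) = (x + 3)^2 = x^2 + 6*x + 9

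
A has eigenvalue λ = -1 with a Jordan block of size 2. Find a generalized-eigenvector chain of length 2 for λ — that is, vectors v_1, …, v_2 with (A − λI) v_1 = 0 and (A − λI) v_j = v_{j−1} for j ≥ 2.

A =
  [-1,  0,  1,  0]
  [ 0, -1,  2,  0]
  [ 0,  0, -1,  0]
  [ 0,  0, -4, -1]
A Jordan chain for λ = -1 of length 2:
v_1 = (1, 2, 0, -4)ᵀ
v_2 = (0, 0, 1, 0)ᵀ

Let N = A − (-1)·I. We want v_2 with N^2 v_2 = 0 but N^1 v_2 ≠ 0; then v_{j-1} := N · v_j for j = 2, …, 2.

Pick v_2 = (0, 0, 1, 0)ᵀ.
Then v_1 = N · v_2 = (1, 2, 0, -4)ᵀ.

Sanity check: (A − (-1)·I) v_1 = (0, 0, 0, 0)ᵀ = 0. ✓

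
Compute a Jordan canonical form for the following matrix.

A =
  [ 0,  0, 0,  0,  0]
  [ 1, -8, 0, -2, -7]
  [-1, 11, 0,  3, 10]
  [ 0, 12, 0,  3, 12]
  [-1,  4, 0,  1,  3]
J_2(-1) ⊕ J_2(0) ⊕ J_1(0)

The characteristic polynomial is
  det(x·I − A) = x^5 + 2*x^4 + x^3 = x^3*(x + 1)^2

Eigenvalues and multiplicities (the geometric multiplicity of λ is n − rank(A − λI), which equals the number of Jordan blocks for λ):
  λ = -1: algebraic multiplicity = 2, geometric multiplicity = 1
  λ = 0: algebraic multiplicity = 3, geometric multiplicity = 2

Determining the block sizes for each eigenvalue:
  λ = -1: one block (gm = 1), so the single block has size am = 2 → block sizes [2]
  λ = 0: 2 blocks summing to 3 forces exactly one block of size 2 and the rest size 1 → block sizes [2, 1]

Assembling the blocks gives a Jordan form
J =
  [-1,  1, 0, 0, 0]
  [ 0, -1, 0, 0, 0]
  [ 0,  0, 0, 1, 0]
  [ 0,  0, 0, 0, 0]
  [ 0,  0, 0, 0, 0]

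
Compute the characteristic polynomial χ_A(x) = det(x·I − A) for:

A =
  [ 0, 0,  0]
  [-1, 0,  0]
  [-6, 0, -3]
x^3 + 3*x^2

Expanding det(x·I − A) (e.g. by cofactor expansion or by noting that A is similar to its Jordan form J, which has the same characteristic polynomial as A) gives
  χ_A(x) = x^3 + 3*x^2
which factors as x^2*(x + 3). The eigenvalues (with algebraic multiplicities) are λ = -3 with multiplicity 1, λ = 0 with multiplicity 2.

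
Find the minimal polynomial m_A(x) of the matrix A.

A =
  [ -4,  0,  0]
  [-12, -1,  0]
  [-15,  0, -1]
x^2 + 5*x + 4

The characteristic polynomial is χ_A(x) = (x + 1)^2*(x + 4), so the eigenvalues are known. The minimal polynomial is
  m_A(x) = Π_λ (x − λ)^{k_λ}
where k_λ is the size of the *largest* Jordan block for λ (equivalently, the smallest k with (A − λI)^k v = 0 for every generalised eigenvector v of λ).

  λ = -4: largest Jordan block has size 1, contributing (x + 4)
  λ = -1: largest Jordan block has size 1, contributing (x + 1)

So m_A(x) = (x + 1)*(x + 4) = x^2 + 5*x + 4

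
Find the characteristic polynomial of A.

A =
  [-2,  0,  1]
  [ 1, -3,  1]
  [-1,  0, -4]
x^3 + 9*x^2 + 27*x + 27

Expanding det(x·I − A) (e.g. by cofactor expansion or by noting that A is similar to its Jordan form J, which has the same characteristic polynomial as A) gives
  χ_A(x) = x^3 + 9*x^2 + 27*x + 27
which factors as (x + 3)^3. The eigenvalues (with algebraic multiplicities) are λ = -3 with multiplicity 3.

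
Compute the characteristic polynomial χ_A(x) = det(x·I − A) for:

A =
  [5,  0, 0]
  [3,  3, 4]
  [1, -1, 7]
x^3 - 15*x^2 + 75*x - 125

Expanding det(x·I − A) (e.g. by cofactor expansion or by noting that A is similar to its Jordan form J, which has the same characteristic polynomial as A) gives
  χ_A(x) = x^3 - 15*x^2 + 75*x - 125
which factors as (x - 5)^3. The eigenvalues (with algebraic multiplicities) are λ = 5 with multiplicity 3.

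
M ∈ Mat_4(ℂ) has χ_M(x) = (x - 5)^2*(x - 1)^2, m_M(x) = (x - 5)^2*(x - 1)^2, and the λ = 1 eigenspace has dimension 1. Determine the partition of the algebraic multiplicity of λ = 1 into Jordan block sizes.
Block sizes for λ = 1: [2]

Step 1 — from the characteristic polynomial, algebraic multiplicity of λ = 1 is 2. From dim ker(M − (1)·I) = 1, there are exactly 1 Jordan blocks for λ = 1.
Step 2 — from the minimal polynomial, the factor (x − 1)^2 tells us the largest block for λ = 1 has size 2.
Step 3 — with total size 2, 1 blocks, and largest block 2, the block sizes (in nonincreasing order) are [2].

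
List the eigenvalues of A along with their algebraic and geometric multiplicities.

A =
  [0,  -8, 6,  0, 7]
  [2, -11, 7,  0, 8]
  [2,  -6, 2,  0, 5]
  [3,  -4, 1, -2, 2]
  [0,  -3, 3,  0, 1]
λ = -2: alg = 5, geom = 2

Step 1 — factor the characteristic polynomial to read off the algebraic multiplicities:
  χ_A(x) = (x + 2)^5

Step 2 — compute geometric multiplicities via the rank-nullity identity g(λ) = n − rank(A − λI):
  rank(A − (-2)·I) = 3, so dim ker(A − (-2)·I) = n − 3 = 2

Summary:
  λ = -2: algebraic multiplicity = 5, geometric multiplicity = 2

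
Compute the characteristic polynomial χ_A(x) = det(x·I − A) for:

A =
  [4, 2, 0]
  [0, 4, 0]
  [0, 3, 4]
x^3 - 12*x^2 + 48*x - 64

Expanding det(x·I − A) (e.g. by cofactor expansion or by noting that A is similar to its Jordan form J, which has the same characteristic polynomial as A) gives
  χ_A(x) = x^3 - 12*x^2 + 48*x - 64
which factors as (x - 4)^3. The eigenvalues (with algebraic multiplicities) are λ = 4 with multiplicity 3.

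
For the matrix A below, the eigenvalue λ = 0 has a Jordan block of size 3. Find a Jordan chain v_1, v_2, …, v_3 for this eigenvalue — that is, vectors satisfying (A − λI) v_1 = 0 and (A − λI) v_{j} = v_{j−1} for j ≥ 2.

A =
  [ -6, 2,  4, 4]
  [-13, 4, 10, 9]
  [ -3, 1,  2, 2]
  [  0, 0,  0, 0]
A Jordan chain for λ = 0 of length 3:
v_1 = (-2, -4, -1, 0)ᵀ
v_2 = (-6, -13, -3, 0)ᵀ
v_3 = (1, 0, 0, 0)ᵀ

Let N = A − (0)·I. We want v_3 with N^3 v_3 = 0 but N^2 v_3 ≠ 0; then v_{j-1} := N · v_j for j = 3, …, 2.

Pick v_3 = (1, 0, 0, 0)ᵀ.
Then v_2 = N · v_3 = (-6, -13, -3, 0)ᵀ.
Then v_1 = N · v_2 = (-2, -4, -1, 0)ᵀ.

Sanity check: (A − (0)·I) v_1 = (0, 0, 0, 0)ᵀ = 0. ✓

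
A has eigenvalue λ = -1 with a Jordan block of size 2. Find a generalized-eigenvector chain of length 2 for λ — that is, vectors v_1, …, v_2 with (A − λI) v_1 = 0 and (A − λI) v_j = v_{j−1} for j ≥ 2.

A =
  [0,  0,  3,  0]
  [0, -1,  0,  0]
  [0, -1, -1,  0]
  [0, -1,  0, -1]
A Jordan chain for λ = -1 of length 2:
v_1 = (3, 0, -1, -1)ᵀ
v_2 = (3, 1, 0, 0)ᵀ

Let N = A − (-1)·I. We want v_2 with N^2 v_2 = 0 but N^1 v_2 ≠ 0; then v_{j-1} := N · v_j for j = 2, …, 2.

Pick v_2 = (3, 1, 0, 0)ᵀ.
Then v_1 = N · v_2 = (3, 0, -1, -1)ᵀ.

Sanity check: (A − (-1)·I) v_1 = (0, 0, 0, 0)ᵀ = 0. ✓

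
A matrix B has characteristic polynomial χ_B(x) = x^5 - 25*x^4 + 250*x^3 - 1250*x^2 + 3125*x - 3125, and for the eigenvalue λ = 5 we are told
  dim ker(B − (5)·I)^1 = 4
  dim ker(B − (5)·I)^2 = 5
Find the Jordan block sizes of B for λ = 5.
Block sizes for λ = 5: [2, 1, 1, 1]

From the dimensions of kernels of powers, the number of Jordan blocks of size at least j is d_j − d_{j−1} where d_j = dim ker(N^j) (with d_0 = 0). Computing the differences gives [4, 1].
The number of blocks of size exactly k is (#blocks of size ≥ k) − (#blocks of size ≥ k + 1), so the partition is: 3 block(s) of size 1, 1 block(s) of size 2.
In nonincreasing order the block sizes are [2, 1, 1, 1].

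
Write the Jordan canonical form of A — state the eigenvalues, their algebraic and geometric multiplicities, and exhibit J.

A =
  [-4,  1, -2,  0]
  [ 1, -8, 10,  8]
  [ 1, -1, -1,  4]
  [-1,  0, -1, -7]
J_2(-5) ⊕ J_2(-5)

The characteristic polynomial is
  det(x·I − A) = x^4 + 20*x^3 + 150*x^2 + 500*x + 625 = (x + 5)^4

Eigenvalues and multiplicities (the geometric multiplicity of λ is n − rank(A − λI), which equals the number of Jordan blocks for λ):
  λ = -5: algebraic multiplicity = 4, geometric multiplicity = 2

Determining the block sizes for each eigenvalue:
  λ = -5: with am = 4 and gm = 2, the partition is not yet determined (e.g. several partitions of 4 into 2 parts exist). Let N = A − (-5)·I. Computing rank(N^1) = 2, rank(N^2) = 0; the number of blocks of size ≥ j is rank(N^{j−1}) − rank(N^j), giving [2, 2]. So we have 2 block(s) of size 2 → block sizes [2, 2]

Assembling the blocks gives a Jordan form
J =
  [-5,  1,  0,  0]
  [ 0, -5,  0,  0]
  [ 0,  0, -5,  1]
  [ 0,  0,  0, -5]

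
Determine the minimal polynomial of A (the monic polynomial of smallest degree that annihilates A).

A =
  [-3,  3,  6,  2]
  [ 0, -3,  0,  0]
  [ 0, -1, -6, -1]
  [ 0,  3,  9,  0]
x^2 + 6*x + 9

The characteristic polynomial is χ_A(x) = (x + 3)^4, so the eigenvalues are known. The minimal polynomial is
  m_A(x) = Π_λ (x − λ)^{k_λ}
where k_λ is the size of the *largest* Jordan block for λ (equivalently, the smallest k with (A − λI)^k v = 0 for every generalised eigenvector v of λ).

  λ = -3: largest Jordan block has size 2, contributing (x + 3)^2

So m_A(x) = (x + 3)^2 = x^2 + 6*x + 9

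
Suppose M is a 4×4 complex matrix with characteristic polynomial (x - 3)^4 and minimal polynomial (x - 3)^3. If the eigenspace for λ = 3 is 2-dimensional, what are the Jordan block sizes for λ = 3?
Block sizes for λ = 3: [3, 1]

Step 1 — from the characteristic polynomial, algebraic multiplicity of λ = 3 is 4. From dim ker(M − (3)·I) = 2, there are exactly 2 Jordan blocks for λ = 3.
Step 2 — from the minimal polynomial, the factor (x − 3)^3 tells us the largest block for λ = 3 has size 3.
Step 3 — with total size 4, 2 blocks, and largest block 3, the block sizes (in nonincreasing order) are [3, 1].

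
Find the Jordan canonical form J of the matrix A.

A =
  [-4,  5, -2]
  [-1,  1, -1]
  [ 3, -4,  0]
J_3(-1)

The characteristic polynomial is
  det(x·I − A) = x^3 + 3*x^2 + 3*x + 1 = (x + 1)^3

Eigenvalues and multiplicities (the geometric multiplicity of λ is n − rank(A − λI), which equals the number of Jordan blocks for λ):
  λ = -1: algebraic multiplicity = 3, geometric multiplicity = 1

Determining the block sizes for each eigenvalue:
  λ = -1: one block (gm = 1), so the single block has size am = 3 → block sizes [3]

Assembling the blocks gives a Jordan form
J =
  [-1,  1,  0]
  [ 0, -1,  1]
  [ 0,  0, -1]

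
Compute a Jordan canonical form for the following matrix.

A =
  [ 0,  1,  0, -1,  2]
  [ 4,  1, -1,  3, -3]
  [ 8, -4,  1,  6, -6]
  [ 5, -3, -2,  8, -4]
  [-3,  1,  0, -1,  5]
J_3(3) ⊕ J_1(3) ⊕ J_1(3)

The characteristic polynomial is
  det(x·I − A) = x^5 - 15*x^4 + 90*x^3 - 270*x^2 + 405*x - 243 = (x - 3)^5

Eigenvalues and multiplicities (the geometric multiplicity of λ is n − rank(A − λI), which equals the number of Jordan blocks for λ):
  λ = 3: algebraic multiplicity = 5, geometric multiplicity = 3

Determining the block sizes for each eigenvalue:
  λ = 3: with am = 5 and gm = 3, the partition is not yet determined (e.g. several partitions of 5 into 3 parts exist). Let N = A − (3)·I. Computing rank(N^1) = 2, rank(N^2) = 1, rank(N^3) = 0; the number of blocks of size ≥ j is rank(N^{j−1}) − rank(N^j), giving [3, 1, 1]. So we have 1 block(s) of size 3, 2 block(s) of size 1 → block sizes [3, 1, 1]

Assembling the blocks gives a Jordan form
J =
  [3, 1, 0, 0, 0]
  [0, 3, 1, 0, 0]
  [0, 0, 3, 0, 0]
  [0, 0, 0, 3, 0]
  [0, 0, 0, 0, 3]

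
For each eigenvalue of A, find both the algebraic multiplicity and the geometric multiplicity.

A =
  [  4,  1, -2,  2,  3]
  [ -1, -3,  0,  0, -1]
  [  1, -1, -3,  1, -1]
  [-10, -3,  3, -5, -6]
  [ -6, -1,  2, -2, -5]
λ = -3: alg = 2, geom = 1; λ = -2: alg = 3, geom = 1

Step 1 — factor the characteristic polynomial to read off the algebraic multiplicities:
  χ_A(x) = (x + 2)^3*(x + 3)^2

Step 2 — compute geometric multiplicities via the rank-nullity identity g(λ) = n − rank(A − λI):
  rank(A − (-3)·I) = 4, so dim ker(A − (-3)·I) = n − 4 = 1
  rank(A − (-2)·I) = 4, so dim ker(A − (-2)·I) = n − 4 = 1

Summary:
  λ = -3: algebraic multiplicity = 2, geometric multiplicity = 1
  λ = -2: algebraic multiplicity = 3, geometric multiplicity = 1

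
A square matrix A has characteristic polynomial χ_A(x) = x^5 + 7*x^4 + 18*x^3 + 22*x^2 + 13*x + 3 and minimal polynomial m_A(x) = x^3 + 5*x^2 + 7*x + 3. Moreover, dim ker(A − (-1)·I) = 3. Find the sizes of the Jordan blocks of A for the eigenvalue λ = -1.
Block sizes for λ = -1: [2, 1, 1]

Step 1 — from the characteristic polynomial, algebraic multiplicity of λ = -1 is 4. From dim ker(A − (-1)·I) = 3, there are exactly 3 Jordan blocks for λ = -1.
Step 2 — from the minimal polynomial, the factor (x + 1)^2 tells us the largest block for λ = -1 has size 2.
Step 3 — with total size 4, 3 blocks, and largest block 2, the block sizes (in nonincreasing order) are [2, 1, 1].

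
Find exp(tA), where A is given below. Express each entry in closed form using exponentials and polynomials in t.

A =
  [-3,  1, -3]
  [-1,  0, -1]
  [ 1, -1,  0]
e^{tA} =
  [-2*t*exp(-t) + exp(-t), t^2*exp(-t) + t*exp(-t), t^2*exp(-t) - 3*t*exp(-t)]
  [-t*exp(-t), t^2*exp(-t)/2 + t*exp(-t) + exp(-t), t^2*exp(-t)/2 - t*exp(-t)]
  [t*exp(-t), -t^2*exp(-t)/2 - t*exp(-t), -t^2*exp(-t)/2 + t*exp(-t) + exp(-t)]

Strategy: write A = P · J · P⁻¹ where J is a Jordan canonical form, so e^{tA} = P · e^{tJ} · P⁻¹, and e^{tJ} can be computed block-by-block.

A has Jordan form
J =
  [-1,  1,  0]
  [ 0, -1,  1]
  [ 0,  0, -1]
(up to reordering of blocks).

Per-block formulas:
  For a 3×3 Jordan block J_3(-1): exp(t · J_3(-1)) = e^(-1t)·(I + t·N + (t^2/2)·N^2), where N is the 3×3 nilpotent shift.

After assembling e^{tJ} and conjugating by P, we get:

e^{tA} =
  [-2*t*exp(-t) + exp(-t), t^2*exp(-t) + t*exp(-t), t^2*exp(-t) - 3*t*exp(-t)]
  [-t*exp(-t), t^2*exp(-t)/2 + t*exp(-t) + exp(-t), t^2*exp(-t)/2 - t*exp(-t)]
  [t*exp(-t), -t^2*exp(-t)/2 - t*exp(-t), -t^2*exp(-t)/2 + t*exp(-t) + exp(-t)]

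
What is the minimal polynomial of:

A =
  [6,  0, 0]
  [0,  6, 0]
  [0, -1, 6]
x^2 - 12*x + 36

The characteristic polynomial is χ_A(x) = (x - 6)^3, so the eigenvalues are known. The minimal polynomial is
  m_A(x) = Π_λ (x − λ)^{k_λ}
where k_λ is the size of the *largest* Jordan block for λ (equivalently, the smallest k with (A − λI)^k v = 0 for every generalised eigenvector v of λ).

  λ = 6: largest Jordan block has size 2, contributing (x − 6)^2

So m_A(x) = (x - 6)^2 = x^2 - 12*x + 36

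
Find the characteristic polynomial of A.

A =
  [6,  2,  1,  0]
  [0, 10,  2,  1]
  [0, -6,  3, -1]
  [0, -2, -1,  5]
x^4 - 24*x^3 + 216*x^2 - 864*x + 1296

Expanding det(x·I − A) (e.g. by cofactor expansion or by noting that A is similar to its Jordan form J, which has the same characteristic polynomial as A) gives
  χ_A(x) = x^4 - 24*x^3 + 216*x^2 - 864*x + 1296
which factors as (x - 6)^4. The eigenvalues (with algebraic multiplicities) are λ = 6 with multiplicity 4.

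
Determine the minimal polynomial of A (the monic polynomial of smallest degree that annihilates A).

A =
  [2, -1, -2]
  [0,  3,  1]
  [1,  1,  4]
x^3 - 9*x^2 + 27*x - 27

The characteristic polynomial is χ_A(x) = (x - 3)^3, so the eigenvalues are known. The minimal polynomial is
  m_A(x) = Π_λ (x − λ)^{k_λ}
where k_λ is the size of the *largest* Jordan block for λ (equivalently, the smallest k with (A − λI)^k v = 0 for every generalised eigenvector v of λ).

  λ = 3: largest Jordan block has size 3, contributing (x − 3)^3

So m_A(x) = (x - 3)^3 = x^3 - 9*x^2 + 27*x - 27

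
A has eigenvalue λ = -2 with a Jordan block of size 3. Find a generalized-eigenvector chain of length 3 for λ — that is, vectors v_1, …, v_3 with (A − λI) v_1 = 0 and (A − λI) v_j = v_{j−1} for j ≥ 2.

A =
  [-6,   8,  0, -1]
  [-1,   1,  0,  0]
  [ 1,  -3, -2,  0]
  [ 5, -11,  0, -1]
A Jordan chain for λ = -2 of length 3:
v_1 = (3, 1, -1, -4)ᵀ
v_2 = (-4, -1, 1, 5)ᵀ
v_3 = (1, 0, 0, 0)ᵀ

Let N = A − (-2)·I. We want v_3 with N^3 v_3 = 0 but N^2 v_3 ≠ 0; then v_{j-1} := N · v_j for j = 3, …, 2.

Pick v_3 = (1, 0, 0, 0)ᵀ.
Then v_2 = N · v_3 = (-4, -1, 1, 5)ᵀ.
Then v_1 = N · v_2 = (3, 1, -1, -4)ᵀ.

Sanity check: (A − (-2)·I) v_1 = (0, 0, 0, 0)ᵀ = 0. ✓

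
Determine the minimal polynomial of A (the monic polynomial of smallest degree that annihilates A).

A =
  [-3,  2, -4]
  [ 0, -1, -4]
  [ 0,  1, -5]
x^2 + 6*x + 9

The characteristic polynomial is χ_A(x) = (x + 3)^3, so the eigenvalues are known. The minimal polynomial is
  m_A(x) = Π_λ (x − λ)^{k_λ}
where k_λ is the size of the *largest* Jordan block for λ (equivalently, the smallest k with (A − λI)^k v = 0 for every generalised eigenvector v of λ).

  λ = -3: largest Jordan block has size 2, contributing (x + 3)^2

So m_A(x) = (x + 3)^2 = x^2 + 6*x + 9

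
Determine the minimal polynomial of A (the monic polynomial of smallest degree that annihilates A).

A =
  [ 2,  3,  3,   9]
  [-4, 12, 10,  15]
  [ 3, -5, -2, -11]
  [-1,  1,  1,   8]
x^3 - 15*x^2 + 75*x - 125

The characteristic polynomial is χ_A(x) = (x - 5)^4, so the eigenvalues are known. The minimal polynomial is
  m_A(x) = Π_λ (x − λ)^{k_λ}
where k_λ is the size of the *largest* Jordan block for λ (equivalently, the smallest k with (A − λI)^k v = 0 for every generalised eigenvector v of λ).

  λ = 5: largest Jordan block has size 3, contributing (x − 5)^3

So m_A(x) = (x - 5)^3 = x^3 - 15*x^2 + 75*x - 125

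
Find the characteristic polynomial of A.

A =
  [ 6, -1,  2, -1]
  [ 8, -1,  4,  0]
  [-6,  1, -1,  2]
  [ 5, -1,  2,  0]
x^4 - 4*x^3 + 6*x^2 - 4*x + 1

Expanding det(x·I − A) (e.g. by cofactor expansion or by noting that A is similar to its Jordan form J, which has the same characteristic polynomial as A) gives
  χ_A(x) = x^4 - 4*x^3 + 6*x^2 - 4*x + 1
which factors as (x - 1)^4. The eigenvalues (with algebraic multiplicities) are λ = 1 with multiplicity 4.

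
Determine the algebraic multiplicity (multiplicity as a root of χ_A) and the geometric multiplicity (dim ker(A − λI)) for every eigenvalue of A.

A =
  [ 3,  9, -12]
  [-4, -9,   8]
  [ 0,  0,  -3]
λ = -3: alg = 3, geom = 2

Step 1 — factor the characteristic polynomial to read off the algebraic multiplicities:
  χ_A(x) = (x + 3)^3

Step 2 — compute geometric multiplicities via the rank-nullity identity g(λ) = n − rank(A − λI):
  rank(A − (-3)·I) = 1, so dim ker(A − (-3)·I) = n − 1 = 2

Summary:
  λ = -3: algebraic multiplicity = 3, geometric multiplicity = 2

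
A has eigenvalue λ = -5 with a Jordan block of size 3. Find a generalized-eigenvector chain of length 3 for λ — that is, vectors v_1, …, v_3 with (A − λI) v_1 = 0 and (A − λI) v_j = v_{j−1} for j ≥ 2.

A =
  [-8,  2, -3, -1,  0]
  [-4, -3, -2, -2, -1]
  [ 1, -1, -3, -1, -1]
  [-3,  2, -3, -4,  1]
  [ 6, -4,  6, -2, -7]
A Jordan chain for λ = -5 of length 3:
v_1 = (1, 2, 0, 1, -2)ᵀ
v_2 = (-3, -4, 1, -3, 6)ᵀ
v_3 = (1, 0, 0, 0, 0)ᵀ

Let N = A − (-5)·I. We want v_3 with N^3 v_3 = 0 but N^2 v_3 ≠ 0; then v_{j-1} := N · v_j for j = 3, …, 2.

Pick v_3 = (1, 0, 0, 0, 0)ᵀ.
Then v_2 = N · v_3 = (-3, -4, 1, -3, 6)ᵀ.
Then v_1 = N · v_2 = (1, 2, 0, 1, -2)ᵀ.

Sanity check: (A − (-5)·I) v_1 = (0, 0, 0, 0, 0)ᵀ = 0. ✓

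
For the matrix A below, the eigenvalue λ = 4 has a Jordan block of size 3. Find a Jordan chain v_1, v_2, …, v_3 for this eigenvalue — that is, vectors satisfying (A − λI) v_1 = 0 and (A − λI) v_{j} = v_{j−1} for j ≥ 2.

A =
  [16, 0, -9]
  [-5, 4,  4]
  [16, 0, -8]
A Jordan chain for λ = 4 of length 3:
v_1 = (0, 4, 0)ᵀ
v_2 = (12, -5, 16)ᵀ
v_3 = (1, 0, 0)ᵀ

Let N = A − (4)·I. We want v_3 with N^3 v_3 = 0 but N^2 v_3 ≠ 0; then v_{j-1} := N · v_j for j = 3, …, 2.

Pick v_3 = (1, 0, 0)ᵀ.
Then v_2 = N · v_3 = (12, -5, 16)ᵀ.
Then v_1 = N · v_2 = (0, 4, 0)ᵀ.

Sanity check: (A − (4)·I) v_1 = (0, 0, 0)ᵀ = 0. ✓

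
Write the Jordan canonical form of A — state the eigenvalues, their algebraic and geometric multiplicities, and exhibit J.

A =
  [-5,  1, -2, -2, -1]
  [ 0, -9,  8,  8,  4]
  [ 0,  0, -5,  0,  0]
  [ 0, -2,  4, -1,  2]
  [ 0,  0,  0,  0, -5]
J_2(-5) ⊕ J_1(-5) ⊕ J_1(-5) ⊕ J_1(-5)

The characteristic polynomial is
  det(x·I − A) = x^5 + 25*x^4 + 250*x^3 + 1250*x^2 + 3125*x + 3125 = (x + 5)^5

Eigenvalues and multiplicities (the geometric multiplicity of λ is n − rank(A − λI), which equals the number of Jordan blocks for λ):
  λ = -5: algebraic multiplicity = 5, geometric multiplicity = 4

Determining the block sizes for each eigenvalue:
  λ = -5: 4 blocks summing to 5 forces exactly one block of size 2 and the rest size 1 → block sizes [2, 1, 1, 1]

Assembling the blocks gives a Jordan form
J =
  [-5,  1,  0,  0,  0]
  [ 0, -5,  0,  0,  0]
  [ 0,  0, -5,  0,  0]
  [ 0,  0,  0, -5,  0]
  [ 0,  0,  0,  0, -5]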